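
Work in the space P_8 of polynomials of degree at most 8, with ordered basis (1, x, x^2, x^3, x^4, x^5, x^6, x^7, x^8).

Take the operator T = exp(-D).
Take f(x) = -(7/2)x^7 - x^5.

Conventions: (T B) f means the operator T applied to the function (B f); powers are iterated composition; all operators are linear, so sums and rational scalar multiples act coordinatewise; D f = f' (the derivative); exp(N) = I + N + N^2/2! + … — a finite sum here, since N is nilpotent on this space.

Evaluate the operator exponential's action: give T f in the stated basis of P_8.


the image equals g(x) = -(7/2)x^7 + (49/2)x^6 - (149/2)x^5 + (255/2)x^4 - (265/2)x^3 + (167/2)x^2 - (59/2)x + 9/2

order-1 term: (49/2)x^6 + 5x^4
order-2 term: -(147/2)x^5 - 10x^3
order-3 term: (245/2)x^4 + 10x^2
order-4 term: -(245/2)x^3 - 5x
order-5 term: (147/2)x^2 + 1
order-6 term: -(49/2)x
order-7 term: 7/2
the series for exp(-D) f terminates at order 7
exp(-D) f = -(7/2)x^7 + (49/2)x^6 - (149/2)x^5 + (255/2)x^4 - (265/2)x^3 + (167/2)x^2 - (59/2)x + 9/2


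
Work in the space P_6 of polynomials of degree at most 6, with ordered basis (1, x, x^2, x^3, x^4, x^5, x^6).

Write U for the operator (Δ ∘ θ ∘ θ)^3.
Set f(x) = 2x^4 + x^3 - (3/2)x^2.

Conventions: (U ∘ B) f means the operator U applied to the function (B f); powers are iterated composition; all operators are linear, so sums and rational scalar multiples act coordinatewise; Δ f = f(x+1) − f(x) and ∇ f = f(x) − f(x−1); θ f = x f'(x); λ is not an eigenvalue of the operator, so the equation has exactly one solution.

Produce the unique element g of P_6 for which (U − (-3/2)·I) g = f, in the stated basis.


write g with unknown coordinates in the stated basis and equate coefficients in (U − (-3/2)·I) g = f
solving from the highest basis element down gives g = (4/3)x^4 + (2/3)x^3 - x^2 - 12288x - 25376/3
check: U g = 18432x + 12688
so U g − (-3/2)·g = 2x^4 + x^3 - (3/2)x^2 = f ✓

the result is g(x) = (4/3)x^4 + (2/3)x^3 - x^2 - 12288x - 25376/3


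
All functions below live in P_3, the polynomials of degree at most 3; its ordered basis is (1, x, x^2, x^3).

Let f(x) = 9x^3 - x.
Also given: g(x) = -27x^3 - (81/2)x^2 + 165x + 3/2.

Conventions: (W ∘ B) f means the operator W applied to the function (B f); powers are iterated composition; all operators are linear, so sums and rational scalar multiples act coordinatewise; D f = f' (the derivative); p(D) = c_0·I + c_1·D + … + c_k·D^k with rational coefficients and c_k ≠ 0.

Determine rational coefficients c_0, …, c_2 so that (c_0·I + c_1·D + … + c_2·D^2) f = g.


D^0 f = 9x^3 - x
D^1 f = 27x^2 - 1
D^2 f = 54x
matching coefficients of g against c_0 f + c_1 Df + … from the top degree down determines the c_i
solution: c_0 = -3, c_1 = -3/2, c_2 = 3

c_0 = -3, c_1 = -3/2, c_2 = 3


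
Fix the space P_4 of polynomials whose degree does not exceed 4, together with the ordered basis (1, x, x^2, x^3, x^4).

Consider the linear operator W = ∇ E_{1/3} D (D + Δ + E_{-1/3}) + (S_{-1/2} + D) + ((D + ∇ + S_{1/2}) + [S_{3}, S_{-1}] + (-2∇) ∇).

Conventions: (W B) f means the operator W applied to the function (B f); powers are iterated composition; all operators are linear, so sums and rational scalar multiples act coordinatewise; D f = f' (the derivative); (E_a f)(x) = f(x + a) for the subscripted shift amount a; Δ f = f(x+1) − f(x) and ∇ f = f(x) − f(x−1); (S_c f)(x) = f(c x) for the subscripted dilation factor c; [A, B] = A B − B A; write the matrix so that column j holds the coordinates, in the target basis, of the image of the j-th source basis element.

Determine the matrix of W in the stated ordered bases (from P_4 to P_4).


the matrix is [[2, 3, -3, 22, -21]; [0, 0, 6, -9, 88]; [0, 0, 1/2, 9, -18]; [0, 0, 0, 0, 12]; [0, 0, 0, 0, 1/8]] (rows listed top to bottom)

image of 1: 2
image of x: 3
image of x^2: (1/2)x^2 + 6x - 3
image of x^3: 9x^2 - 9x + 22
image of x^4: (1/8)x^4 + 12x^3 - 18x^2 + 88x - 21
each image's coordinates form column j of the matrix


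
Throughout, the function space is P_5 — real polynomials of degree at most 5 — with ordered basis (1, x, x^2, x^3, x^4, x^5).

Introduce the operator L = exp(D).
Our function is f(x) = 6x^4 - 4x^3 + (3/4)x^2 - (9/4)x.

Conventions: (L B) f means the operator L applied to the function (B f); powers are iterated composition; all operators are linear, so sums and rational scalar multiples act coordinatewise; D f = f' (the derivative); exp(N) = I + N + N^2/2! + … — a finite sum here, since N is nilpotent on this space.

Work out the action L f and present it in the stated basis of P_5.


order-1 term: 24x^3 - 12x^2 + (3/2)x - 9/4
order-2 term: 36x^2 - 12x + 3/4
order-3 term: 24x - 4
order-4 term: 6
the series for exp(D) f terminates at order 4
exp(D) f = 6x^4 + 20x^3 + (99/4)x^2 + (45/4)x + 1/2

g(x) = 6x^4 + 20x^3 + (99/4)x^2 + (45/4)x + 1/2


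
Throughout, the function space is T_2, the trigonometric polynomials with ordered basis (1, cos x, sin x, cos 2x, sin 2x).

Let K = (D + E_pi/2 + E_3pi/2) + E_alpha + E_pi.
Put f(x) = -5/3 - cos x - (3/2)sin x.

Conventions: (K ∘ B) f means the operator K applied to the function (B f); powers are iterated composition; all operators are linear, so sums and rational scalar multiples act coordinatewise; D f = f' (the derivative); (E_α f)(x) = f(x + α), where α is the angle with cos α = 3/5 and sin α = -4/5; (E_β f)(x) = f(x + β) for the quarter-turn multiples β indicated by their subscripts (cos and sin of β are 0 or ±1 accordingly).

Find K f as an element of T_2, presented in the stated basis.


the result is g(x) = -20/3 + (1/10)cos x + (4/5)sin x

D f = -(3/2)cos x + sin x
E_pi/2 f = -5/3 - (3/2)cos x + sin x
E_3pi/2 f = -5/3 + (3/2)cos x - sin x
(D + E_pi/2 + E_3pi/2) f = -10/3 - (3/2)cos x + sin x
E_alpha f = -5/3 + (3/5)cos x - (17/10)sin x
E_pi f = -5/3 + cos x + (3/2)sin x
((D + E_pi/2 + E_3pi/2) + E_alpha + E_pi) f = -20/3 + (1/10)cos x + (4/5)sin x


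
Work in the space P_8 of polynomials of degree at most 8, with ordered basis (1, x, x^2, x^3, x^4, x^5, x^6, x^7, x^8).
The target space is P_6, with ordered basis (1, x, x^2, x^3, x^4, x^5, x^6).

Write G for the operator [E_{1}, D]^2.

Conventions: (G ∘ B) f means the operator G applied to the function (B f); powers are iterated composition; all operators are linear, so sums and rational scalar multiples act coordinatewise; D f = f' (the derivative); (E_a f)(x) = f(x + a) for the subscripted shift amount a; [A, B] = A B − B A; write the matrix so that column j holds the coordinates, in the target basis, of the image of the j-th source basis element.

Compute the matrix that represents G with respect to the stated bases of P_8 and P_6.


image of 1: 0
image of x: 0
image of x^2: 0
image of x^3: 0
image of x^4: 0
image of x^5: 0
image of x^6: 0
image of x^7: 0
image of x^8: 0
each image's coordinates form column j of the matrix

the matrix is [[0, 0, 0, 0, 0, 0, 0, 0, 0]; [0, 0, 0, 0, 0, 0, 0, 0, 0]; [0, 0, 0, 0, 0, 0, 0, 0, 0]; [0, 0, 0, 0, 0, 0, 0, 0, 0]; [0, 0, 0, 0, 0, 0, 0, 0, 0]; [0, 0, 0, 0, 0, 0, 0, 0, 0]; [0, 0, 0, 0, 0, 0, 0, 0, 0]] (rows listed top to bottom)


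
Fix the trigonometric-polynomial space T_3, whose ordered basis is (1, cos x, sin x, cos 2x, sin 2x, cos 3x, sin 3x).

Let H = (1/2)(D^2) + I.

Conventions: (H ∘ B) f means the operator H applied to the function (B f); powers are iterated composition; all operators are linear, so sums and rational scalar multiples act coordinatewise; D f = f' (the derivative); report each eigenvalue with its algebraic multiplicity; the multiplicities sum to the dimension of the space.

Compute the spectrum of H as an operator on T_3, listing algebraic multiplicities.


image of 1: 1
image of cos x: (1/2)cos x
image of sin x: (1/2)sin x
image of cos 2x: -cos 2x
image of sin 2x: -sin 2x
image of cos 3x: -(7/2)cos 3x
image of sin 3x: -(7/2)sin 3x
the matrix is diagonal; its diagonal is (1, 1/2, 1/2, -1, -1, -7/2, -7/2)
for a triangular matrix the eigenvalues are the diagonal entries, with algebraic multiplicity their repetition count

λ = -7/2 (multiplicity 2), λ = -1 (multiplicity 2), λ = 1/2 (multiplicity 2), λ = 1 (multiplicity 1)


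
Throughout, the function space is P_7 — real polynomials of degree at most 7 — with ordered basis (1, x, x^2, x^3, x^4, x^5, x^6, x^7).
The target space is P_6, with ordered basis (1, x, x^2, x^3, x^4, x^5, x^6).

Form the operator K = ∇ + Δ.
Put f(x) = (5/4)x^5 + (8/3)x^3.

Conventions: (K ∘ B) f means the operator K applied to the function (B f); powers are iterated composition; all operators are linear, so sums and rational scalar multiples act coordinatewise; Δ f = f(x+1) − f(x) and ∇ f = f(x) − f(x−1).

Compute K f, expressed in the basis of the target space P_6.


g(x) = (25/2)x^4 + 41x^2 + 47/6

∇ f = (25/4)x^4 - (25/2)x^3 + (41/2)x^2 - (57/4)x + 47/12
Δ f = (25/4)x^4 + (25/2)x^3 + (41/2)x^2 + (57/4)x + 47/12
(∇ + Δ) f = (25/2)x^4 + 41x^2 + 47/6


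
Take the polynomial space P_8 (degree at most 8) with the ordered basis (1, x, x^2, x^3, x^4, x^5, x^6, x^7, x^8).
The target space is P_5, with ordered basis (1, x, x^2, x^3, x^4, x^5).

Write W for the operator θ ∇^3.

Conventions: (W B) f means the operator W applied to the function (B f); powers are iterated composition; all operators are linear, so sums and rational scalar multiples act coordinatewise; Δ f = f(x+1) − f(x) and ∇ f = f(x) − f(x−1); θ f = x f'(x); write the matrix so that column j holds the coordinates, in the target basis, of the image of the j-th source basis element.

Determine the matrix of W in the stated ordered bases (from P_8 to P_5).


the matrix is [[0, 0, 0, 0, 0, 0, 0, 0, 0]; [0, 0, 0, 0, 24, -180, 900, -3780, 14448]; [0, 0, 0, 0, 0, 120, -1080, 6300, -30240]; [0, 0, 0, 0, 0, 0, 360, -3780, 25200]; [0, 0, 0, 0, 0, 0, 0, 840, -10080]; [0, 0, 0, 0, 0, 0, 0, 0, 1680]] (rows listed top to bottom)

image of 1: 0
image of x: 0
image of x^2: 0
image of x^3: 0
image of x^4: 24x
image of x^5: 120x^2 - 180x
image of x^6: 360x^3 - 1080x^2 + 900x
image of x^7: 840x^4 - 3780x^3 + 6300x^2 - 3780x
image of x^8: 1680x^5 - 10080x^4 + 25200x^3 - 30240x^2 + 14448x
each image's coordinates form column j of the matrix


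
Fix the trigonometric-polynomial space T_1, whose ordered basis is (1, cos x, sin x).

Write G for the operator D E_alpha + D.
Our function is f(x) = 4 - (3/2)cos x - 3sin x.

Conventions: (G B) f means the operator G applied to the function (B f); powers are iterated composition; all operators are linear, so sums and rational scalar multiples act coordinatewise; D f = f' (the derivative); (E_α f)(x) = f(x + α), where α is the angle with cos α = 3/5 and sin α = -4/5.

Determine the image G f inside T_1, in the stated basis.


E_alpha f = 4 + (3/2)cos x - 3sin x
D E_alpha f = -3cos x - (3/2)sin x
D f = -3cos x + (3/2)sin x
(D E_alpha + D) f = -6cos x

g(x) = -6cos x


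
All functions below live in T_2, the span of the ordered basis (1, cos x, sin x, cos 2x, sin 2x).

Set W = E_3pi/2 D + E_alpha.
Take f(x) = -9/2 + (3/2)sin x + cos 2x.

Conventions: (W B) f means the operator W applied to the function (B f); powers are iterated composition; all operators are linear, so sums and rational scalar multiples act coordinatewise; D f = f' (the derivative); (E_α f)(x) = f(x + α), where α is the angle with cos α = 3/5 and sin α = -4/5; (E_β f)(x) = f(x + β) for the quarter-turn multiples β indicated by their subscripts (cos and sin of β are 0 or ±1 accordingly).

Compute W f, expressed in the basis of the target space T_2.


the result is g(x) = -9/2 - (6/5)cos x + (12/5)sin x - (7/25)cos 2x + (74/25)sin 2x

D f = (3/2)cos x - 2sin 2x
E_3pi/2 D f = (3/2)sin x + 2sin 2x
E_alpha f = -9/2 - (6/5)cos x + (9/10)sin x - (7/25)cos 2x + (24/25)sin 2x
(E_3pi/2 D + E_alpha) f = -9/2 - (6/5)cos x + (12/5)sin x - (7/25)cos 2x + (74/25)sin 2x


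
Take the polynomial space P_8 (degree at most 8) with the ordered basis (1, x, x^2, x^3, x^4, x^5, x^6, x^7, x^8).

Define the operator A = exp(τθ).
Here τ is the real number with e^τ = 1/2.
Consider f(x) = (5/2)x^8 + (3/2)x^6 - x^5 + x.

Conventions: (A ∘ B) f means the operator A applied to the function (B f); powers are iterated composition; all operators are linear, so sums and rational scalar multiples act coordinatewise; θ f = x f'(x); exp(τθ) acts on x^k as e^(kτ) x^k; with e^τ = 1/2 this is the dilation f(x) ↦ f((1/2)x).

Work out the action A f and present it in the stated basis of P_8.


exp(τθ) x^k = e^(kτ) x^k; with e^τ = 1/2 this sends x^k to (1/2)^k x^k
x ↦ 1/2 x
x^5 ↦ 1/32 x^5
x^6 ↦ 1/64 x^6
x^8 ↦ 1/256 x^8
applying this coordinatewise to f: exp(τθ) f = (5/512)x^8 + (3/128)x^6 - (1/32)x^5 + (1/2)x

g(x) = (5/512)x^8 + (3/128)x^6 - (1/32)x^5 + (1/2)x


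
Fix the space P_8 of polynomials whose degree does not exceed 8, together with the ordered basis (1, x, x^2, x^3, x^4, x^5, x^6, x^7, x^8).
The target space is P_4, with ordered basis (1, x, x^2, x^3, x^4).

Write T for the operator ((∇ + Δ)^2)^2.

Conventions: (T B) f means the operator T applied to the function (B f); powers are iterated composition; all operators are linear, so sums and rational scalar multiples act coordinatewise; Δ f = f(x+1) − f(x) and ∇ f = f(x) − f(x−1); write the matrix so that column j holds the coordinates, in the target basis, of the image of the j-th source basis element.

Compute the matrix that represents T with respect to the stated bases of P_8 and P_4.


the matrix is [[0, 0, 0, 0, 384, 0, 7680, 0, 129024]; [0, 0, 0, 0, 0, 1920, 0, 53760, 0]; [0, 0, 0, 0, 0, 0, 5760, 0, 215040]; [0, 0, 0, 0, 0, 0, 0, 13440, 0]; [0, 0, 0, 0, 0, 0, 0, 0, 26880]] (rows listed top to bottom)

image of 1: 0
image of x: 0
image of x^2: 0
image of x^3: 0
image of x^4: 384
image of x^5: 1920x
image of x^6: 5760x^2 + 7680
image of x^7: 13440x^3 + 53760x
image of x^8: 26880x^4 + 215040x^2 + 129024
each image's coordinates form column j of the matrix


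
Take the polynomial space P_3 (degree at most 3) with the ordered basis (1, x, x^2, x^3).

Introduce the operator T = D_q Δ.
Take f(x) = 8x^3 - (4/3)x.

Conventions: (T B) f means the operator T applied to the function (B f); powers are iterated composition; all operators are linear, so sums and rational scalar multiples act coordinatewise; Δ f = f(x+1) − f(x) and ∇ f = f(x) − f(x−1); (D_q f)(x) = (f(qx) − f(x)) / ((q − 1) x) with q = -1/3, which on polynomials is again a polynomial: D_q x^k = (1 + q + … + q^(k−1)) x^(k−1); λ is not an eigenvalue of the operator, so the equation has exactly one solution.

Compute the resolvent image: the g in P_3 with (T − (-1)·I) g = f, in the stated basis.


the image equals g(x) = 8x^3 - (52/3)x - 24

write g with unknown coordinates in the stated basis and equate coefficients in (T − (-1)·I) g = f
solving from the highest basis element down gives g = 8x^3 - (52/3)x - 24
check: T g = 16x + 24
so T g − (-1)·g = 8x^3 - (4/3)x = f ✓


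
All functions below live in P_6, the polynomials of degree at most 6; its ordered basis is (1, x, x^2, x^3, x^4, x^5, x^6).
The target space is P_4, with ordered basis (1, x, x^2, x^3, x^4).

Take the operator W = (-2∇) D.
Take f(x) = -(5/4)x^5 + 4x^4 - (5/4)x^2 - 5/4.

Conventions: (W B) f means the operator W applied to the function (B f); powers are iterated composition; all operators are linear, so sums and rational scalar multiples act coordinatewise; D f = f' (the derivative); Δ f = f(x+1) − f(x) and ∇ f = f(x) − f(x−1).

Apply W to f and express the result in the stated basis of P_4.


D f = -(25/4)x^4 + 16x^3 - (5/2)x
∇ D f = -25x^3 + (171/2)x^2 - 73x + 79/4
(-2∇) D f = 50x^3 - 171x^2 + 146x - 79/2

the result is g(x) = 50x^3 - 171x^2 + 146x - 79/2


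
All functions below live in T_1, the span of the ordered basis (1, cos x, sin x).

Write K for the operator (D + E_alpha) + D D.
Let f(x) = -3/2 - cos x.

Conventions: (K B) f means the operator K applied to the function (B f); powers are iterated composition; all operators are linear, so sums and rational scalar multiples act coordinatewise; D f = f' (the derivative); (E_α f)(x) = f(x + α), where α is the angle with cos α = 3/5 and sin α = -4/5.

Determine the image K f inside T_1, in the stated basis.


D f = sin x
E_alpha f = -3/2 - (3/5)cos x - (4/5)sin x
(D + E_alpha) f = -3/2 - (3/5)cos x + (1/5)sin x
D f = sin x
D D f = cos x
((D + E_alpha) + D D) f = -3/2 + (2/5)cos x + (1/5)sin x

the image equals g(x) = -3/2 + (2/5)cos x + (1/5)sin x


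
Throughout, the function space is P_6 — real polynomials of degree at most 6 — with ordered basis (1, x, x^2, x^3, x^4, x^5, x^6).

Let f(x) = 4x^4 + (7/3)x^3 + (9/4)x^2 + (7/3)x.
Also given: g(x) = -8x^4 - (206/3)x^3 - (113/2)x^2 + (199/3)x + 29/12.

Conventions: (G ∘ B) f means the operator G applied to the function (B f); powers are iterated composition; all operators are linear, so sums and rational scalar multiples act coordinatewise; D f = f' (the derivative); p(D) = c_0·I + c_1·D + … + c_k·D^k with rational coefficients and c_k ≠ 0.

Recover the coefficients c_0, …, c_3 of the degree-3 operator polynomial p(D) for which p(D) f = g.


D^0 f = 4x^4 + (7/3)x^3 + (9/4)x^2 + (7/3)x
D^1 f = 16x^3 + 7x^2 + (9/2)x + 7/3
D^2 f = 48x^2 + 14x + 9/2
D^3 f = 96x + 14
matching coefficients of g against c_0 f + c_1 Df + … from the top degree down determines the c_i
solution: c_0 = -2, c_1 = -4, c_2 = -1/2, c_3 = 1

p(D) = -2·I − 4·D − (1/2)·D^2 + D^3, i.e. c_0 = -2, c_1 = -4, c_2 = -1/2, c_3 = 1


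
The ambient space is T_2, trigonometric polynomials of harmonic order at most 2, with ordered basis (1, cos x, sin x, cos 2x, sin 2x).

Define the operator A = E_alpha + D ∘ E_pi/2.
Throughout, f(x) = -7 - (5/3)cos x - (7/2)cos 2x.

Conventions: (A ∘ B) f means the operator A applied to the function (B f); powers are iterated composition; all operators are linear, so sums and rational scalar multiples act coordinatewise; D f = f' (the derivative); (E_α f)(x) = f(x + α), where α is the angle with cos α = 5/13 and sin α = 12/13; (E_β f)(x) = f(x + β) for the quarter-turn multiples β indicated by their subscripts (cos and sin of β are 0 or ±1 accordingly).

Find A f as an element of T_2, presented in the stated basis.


E_alpha f = -7 - (25/39)cos x + (20/13)sin x + (833/338)cos 2x + (420/169)sin 2x
E_pi/2 f = -7 + (5/3)sin x + (7/2)cos 2x
D E_pi/2 f = (5/3)cos x - 7sin 2x
(E_alpha + D ∘ E_pi/2) f = -7 + (40/39)cos x + (20/13)sin x + (833/338)cos 2x - (763/169)sin 2x

g(x) = -7 + (40/39)cos x + (20/13)sin x + (833/338)cos 2x - (763/169)sin 2x


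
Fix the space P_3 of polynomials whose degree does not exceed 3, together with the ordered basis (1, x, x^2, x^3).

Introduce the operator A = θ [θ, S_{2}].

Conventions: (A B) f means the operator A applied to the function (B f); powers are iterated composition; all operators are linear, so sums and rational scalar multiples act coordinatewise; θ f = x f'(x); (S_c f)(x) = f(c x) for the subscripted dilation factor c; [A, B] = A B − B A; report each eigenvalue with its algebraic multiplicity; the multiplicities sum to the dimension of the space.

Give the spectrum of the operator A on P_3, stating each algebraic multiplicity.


image of 1: 0
image of x: 0
image of x^2: 0
image of x^3: 0
the matrix is upper triangular; its diagonal is (0, 0, 0, 0)
for a triangular matrix the eigenvalues are the diagonal entries, with algebraic multiplicity their repetition count

λ = 0 (multiplicity 4)


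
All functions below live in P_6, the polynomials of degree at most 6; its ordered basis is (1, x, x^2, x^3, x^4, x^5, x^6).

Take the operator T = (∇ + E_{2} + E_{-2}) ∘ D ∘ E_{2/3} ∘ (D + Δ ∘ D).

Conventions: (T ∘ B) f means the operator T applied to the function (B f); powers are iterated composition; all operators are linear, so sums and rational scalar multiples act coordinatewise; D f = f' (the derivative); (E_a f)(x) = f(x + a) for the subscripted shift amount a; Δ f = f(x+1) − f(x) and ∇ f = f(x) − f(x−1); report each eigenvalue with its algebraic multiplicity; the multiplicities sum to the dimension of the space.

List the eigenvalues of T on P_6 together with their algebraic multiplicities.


image of 1: 0
image of x: 0
image of x^2: 4
image of x^3: 12x + 26
image of x^4: 24x^2 + 104x + 572/3
image of x^5: 40x^3 + 260x^2 + (2860/3)x + 28940/27
image of x^6: 60x^4 + 520x^3 + 2860x^2 + (57880/9)x + 152510/27
the matrix is upper triangular; its diagonal is (0, 0, 0, 0, 0, 0, 0)
for a triangular matrix the eigenvalues are the diagonal entries, with algebraic multiplicity their repetition count

λ = 0 (multiplicity 7)


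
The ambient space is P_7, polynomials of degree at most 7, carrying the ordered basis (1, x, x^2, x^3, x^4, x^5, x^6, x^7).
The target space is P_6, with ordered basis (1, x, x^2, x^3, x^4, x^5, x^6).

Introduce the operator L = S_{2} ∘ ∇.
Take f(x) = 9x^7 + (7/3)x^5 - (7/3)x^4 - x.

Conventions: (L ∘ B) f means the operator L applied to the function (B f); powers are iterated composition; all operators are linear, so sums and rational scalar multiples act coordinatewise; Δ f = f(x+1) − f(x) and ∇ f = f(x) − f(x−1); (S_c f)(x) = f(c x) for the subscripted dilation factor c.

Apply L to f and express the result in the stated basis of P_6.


∇ f = 63x^6 - 189x^5 + (980/3)x^4 - (1043/3)x^3 + (679/3)x^2 - 84x + 38/3
S_{2} ∇ f = 4032x^6 - 6048x^5 + (15680/3)x^4 - (8344/3)x^3 + (2716/3)x^2 - 168x + 38/3

the result is g(x) = 4032x^6 - 6048x^5 + (15680/3)x^4 - (8344/3)x^3 + (2716/3)x^2 - 168x + 38/3


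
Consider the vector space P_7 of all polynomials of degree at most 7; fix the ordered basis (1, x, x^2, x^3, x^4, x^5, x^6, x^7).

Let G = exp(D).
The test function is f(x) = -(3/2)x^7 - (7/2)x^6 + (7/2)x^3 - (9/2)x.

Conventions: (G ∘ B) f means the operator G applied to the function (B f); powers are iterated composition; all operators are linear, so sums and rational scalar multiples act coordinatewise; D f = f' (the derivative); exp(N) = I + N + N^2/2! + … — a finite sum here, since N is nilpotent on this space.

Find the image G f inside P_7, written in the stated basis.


order-1 term: -(21/2)x^6 - 21x^5 + (21/2)x^2 - 9/2
order-2 term: -(63/2)x^5 - (105/2)x^4 + (21/2)x
order-3 term: -(105/2)x^4 - 70x^3 + 7/2
order-4 term: -(105/2)x^3 - (105/2)x^2
order-5 term: -(63/2)x^2 - 21x
order-6 term: -(21/2)x - 7/2
order-7 term: -3/2
the series for exp(D) f terminates at order 7
exp(D) f = -(3/2)x^7 - 14x^6 - (105/2)x^5 - 105x^4 - 119x^3 - (147/2)x^2 - (51/2)x - 6

g(x) = -(3/2)x^7 - 14x^6 - (105/2)x^5 - 105x^4 - 119x^3 - (147/2)x^2 - (51/2)x - 6


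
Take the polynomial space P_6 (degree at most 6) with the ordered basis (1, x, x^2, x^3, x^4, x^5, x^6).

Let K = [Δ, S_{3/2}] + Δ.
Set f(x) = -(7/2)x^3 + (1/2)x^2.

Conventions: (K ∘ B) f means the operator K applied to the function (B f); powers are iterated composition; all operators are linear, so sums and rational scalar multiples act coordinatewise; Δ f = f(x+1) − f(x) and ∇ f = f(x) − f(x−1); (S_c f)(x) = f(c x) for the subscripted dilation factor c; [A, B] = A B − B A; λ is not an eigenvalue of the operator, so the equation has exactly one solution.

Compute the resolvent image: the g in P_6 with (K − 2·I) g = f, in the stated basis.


the image equals g(x) = (7/4)x^3 + (341/64)x^2 + (4319/256)x + 22119/1024

write g with unknown coordinates in the stated basis and equate coefficients in (K − 2·I) g = f
solving from the highest basis element down gives g = (7/4)x^3 + (341/64)x^2 + (4319/256)x + 22119/1024
check: K g = (357/32)x^2 + (4319/128)x + 22119/512
so K g − 2·g = -(7/2)x^3 + (1/2)x^2 = f ✓


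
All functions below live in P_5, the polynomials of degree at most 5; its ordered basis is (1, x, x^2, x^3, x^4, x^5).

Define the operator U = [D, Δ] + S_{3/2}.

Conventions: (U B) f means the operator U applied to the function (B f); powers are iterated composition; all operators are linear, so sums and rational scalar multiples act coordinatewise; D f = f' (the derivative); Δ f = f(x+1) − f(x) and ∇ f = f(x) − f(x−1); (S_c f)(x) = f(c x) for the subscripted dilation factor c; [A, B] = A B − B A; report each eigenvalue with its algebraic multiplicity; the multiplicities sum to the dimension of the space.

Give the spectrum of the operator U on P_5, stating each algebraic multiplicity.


λ = 1 (multiplicity 1), λ = 3/2 (multiplicity 1), λ = 9/4 (multiplicity 1), λ = 27/8 (multiplicity 1), λ = 81/16 (multiplicity 1), λ = 243/32 (multiplicity 1)

image of 1: 1
image of x: (3/2)x
image of x^2: (9/4)x^2
image of x^3: (27/8)x^3
image of x^4: (81/16)x^4
image of x^5: (243/32)x^5
the matrix is upper triangular; its diagonal is (1, 3/2, 9/4, 27/8, 81/16, 243/32)
for a triangular matrix the eigenvalues are the diagonal entries, with algebraic multiplicity their repetition count


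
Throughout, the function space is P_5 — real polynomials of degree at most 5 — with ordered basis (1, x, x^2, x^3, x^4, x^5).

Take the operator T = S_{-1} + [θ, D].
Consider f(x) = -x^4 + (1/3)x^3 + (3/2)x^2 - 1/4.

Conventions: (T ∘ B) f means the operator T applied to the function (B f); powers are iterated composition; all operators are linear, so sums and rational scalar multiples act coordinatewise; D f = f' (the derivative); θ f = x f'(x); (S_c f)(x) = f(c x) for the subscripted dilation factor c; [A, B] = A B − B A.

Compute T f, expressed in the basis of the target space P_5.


the result is g(x) = -x^4 + (11/3)x^3 + (1/2)x^2 - 3x - 1/4

S_{-1} f = -x^4 - (1/3)x^3 + (3/2)x^2 - 1/4
D f = -4x^3 + x^2 + 3x
θ D f = -12x^3 + 2x^2 + 3x
θ f = -4x^4 + x^3 + 3x^2
D θ f = -16x^3 + 3x^2 + 6x
[θ, D] f = 4x^3 - x^2 - 3x
(S_{-1} + [θ, D]) f = -x^4 + (11/3)x^3 + (1/2)x^2 - 3x - 1/4


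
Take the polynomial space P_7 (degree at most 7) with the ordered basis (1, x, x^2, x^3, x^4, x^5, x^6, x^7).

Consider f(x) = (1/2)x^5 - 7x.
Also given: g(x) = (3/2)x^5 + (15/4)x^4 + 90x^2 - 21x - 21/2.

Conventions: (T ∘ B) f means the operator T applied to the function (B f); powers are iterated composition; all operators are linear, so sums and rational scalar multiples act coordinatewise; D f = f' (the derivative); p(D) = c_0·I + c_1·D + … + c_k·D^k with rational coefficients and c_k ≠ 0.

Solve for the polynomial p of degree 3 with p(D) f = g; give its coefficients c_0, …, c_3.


c_0 = 3, c_1 = 3/2, c_2 = 0, c_3 = 3

D^0 f = (1/2)x^5 - 7x
D^1 f = (5/2)x^4 - 7
D^2 f = 10x^3
D^3 f = 30x^2
matching coefficients of g against c_0 f + c_1 Df + … from the top degree down determines the c_i
solution: c_0 = 3, c_1 = 3/2, c_2 = 0, c_3 = 3


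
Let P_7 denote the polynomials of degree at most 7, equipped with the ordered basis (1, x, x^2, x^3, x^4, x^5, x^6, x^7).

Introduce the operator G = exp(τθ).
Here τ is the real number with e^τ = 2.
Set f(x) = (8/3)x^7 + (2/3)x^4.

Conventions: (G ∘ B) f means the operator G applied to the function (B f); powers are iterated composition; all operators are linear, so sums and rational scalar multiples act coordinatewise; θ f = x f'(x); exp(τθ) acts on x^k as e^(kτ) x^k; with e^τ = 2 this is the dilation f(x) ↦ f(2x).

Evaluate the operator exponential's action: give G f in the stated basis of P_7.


exp(τθ) x^k = e^(kτ) x^k; with e^τ = 2 this sends x^k to 2^k x^k
x^4 ↦ 16 x^4
x^7 ↦ 128 x^7
applying this coordinatewise to f: exp(τθ) f = (1024/3)x^7 + (32/3)x^4

the image equals g(x) = (1024/3)x^7 + (32/3)x^4


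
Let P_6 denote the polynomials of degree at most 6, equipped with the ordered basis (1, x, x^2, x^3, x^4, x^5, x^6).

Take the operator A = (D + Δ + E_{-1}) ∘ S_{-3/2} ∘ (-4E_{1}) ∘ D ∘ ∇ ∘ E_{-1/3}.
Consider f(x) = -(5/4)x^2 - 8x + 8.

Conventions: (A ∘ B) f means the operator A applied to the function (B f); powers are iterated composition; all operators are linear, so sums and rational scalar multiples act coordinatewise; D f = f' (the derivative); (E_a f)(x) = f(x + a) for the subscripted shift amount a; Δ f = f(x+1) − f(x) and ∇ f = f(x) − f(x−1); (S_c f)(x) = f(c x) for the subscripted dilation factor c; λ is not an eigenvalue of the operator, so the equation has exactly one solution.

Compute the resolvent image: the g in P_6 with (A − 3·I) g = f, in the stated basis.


the result is g(x) = (5/12)x^2 + (8/3)x - 34/9

write g with unknown coordinates in the stated basis and equate coefficients in (A − 3·I) g = f
solving from the highest basis element down gives g = (5/12)x^2 + (8/3)x - 34/9
check: A g = -10/3
so A g − 3·g = -(5/4)x^2 - 8x + 8 = f ✓


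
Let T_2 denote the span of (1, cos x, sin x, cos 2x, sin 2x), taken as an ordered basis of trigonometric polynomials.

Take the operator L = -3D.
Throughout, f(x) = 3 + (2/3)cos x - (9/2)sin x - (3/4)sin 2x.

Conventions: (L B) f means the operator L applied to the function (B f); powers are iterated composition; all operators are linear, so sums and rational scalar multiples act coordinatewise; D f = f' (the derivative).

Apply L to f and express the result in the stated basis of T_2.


the image equals g(x) = (27/2)cos x + 2sin x + (9/2)cos 2x

D f = -(9/2)cos x - (2/3)sin x - (3/2)cos 2x
(-3D) f = (27/2)cos x + 2sin x + (9/2)cos 2x


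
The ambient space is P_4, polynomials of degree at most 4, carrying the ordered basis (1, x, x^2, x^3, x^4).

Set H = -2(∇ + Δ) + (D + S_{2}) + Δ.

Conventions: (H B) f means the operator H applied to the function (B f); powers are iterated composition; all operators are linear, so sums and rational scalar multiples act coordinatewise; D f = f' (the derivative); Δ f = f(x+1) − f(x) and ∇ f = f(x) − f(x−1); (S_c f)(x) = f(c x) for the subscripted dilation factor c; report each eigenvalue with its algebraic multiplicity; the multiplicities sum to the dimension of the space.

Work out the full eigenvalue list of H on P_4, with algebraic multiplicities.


image of 1: 1
image of x: 2x - 2
image of x^2: 4x^2 - 4x + 1
image of x^3: 8x^3 - 6x^2 + 3x - 3
image of x^4: 16x^4 - 8x^3 + 6x^2 - 12x + 1
the matrix is upper triangular; its diagonal is (1, 2, 4, 8, 16)
for a triangular matrix the eigenvalues are the diagonal entries, with algebraic multiplicity their repetition count

λ = 1 (multiplicity 1), λ = 2 (multiplicity 1), λ = 4 (multiplicity 1), λ = 8 (multiplicity 1), λ = 16 (multiplicity 1)


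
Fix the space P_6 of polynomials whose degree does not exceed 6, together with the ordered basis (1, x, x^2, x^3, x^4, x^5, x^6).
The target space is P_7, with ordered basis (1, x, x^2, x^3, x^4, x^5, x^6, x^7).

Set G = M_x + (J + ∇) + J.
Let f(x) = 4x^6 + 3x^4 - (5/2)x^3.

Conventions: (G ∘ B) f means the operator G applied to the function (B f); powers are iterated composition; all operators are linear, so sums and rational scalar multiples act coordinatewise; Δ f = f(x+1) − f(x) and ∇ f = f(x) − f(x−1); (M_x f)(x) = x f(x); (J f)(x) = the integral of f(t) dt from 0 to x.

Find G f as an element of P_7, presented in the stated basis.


the image equals g(x) = (36/7)x^7 + (141/5)x^5 - (255/4)x^4 + 92x^3 - (171/2)x^2 + (87/2)x - 19/2

M_x f = 4x^7 + 3x^5 - (5/2)x^4
J f = (4/7)x^7 + (3/5)x^5 - (5/8)x^4
∇ f = 24x^5 - 60x^4 + 92x^3 - (171/2)x^2 + (87/2)x - 19/2
(J + ∇) f = (4/7)x^7 + (123/5)x^5 - (485/8)x^4 + 92x^3 - (171/2)x^2 + (87/2)x - 19/2
J f = (4/7)x^7 + (3/5)x^5 - (5/8)x^4
(M_x + (J + ∇) + J) f = (36/7)x^7 + (141/5)x^5 - (255/4)x^4 + 92x^3 - (171/2)x^2 + (87/2)x - 19/2


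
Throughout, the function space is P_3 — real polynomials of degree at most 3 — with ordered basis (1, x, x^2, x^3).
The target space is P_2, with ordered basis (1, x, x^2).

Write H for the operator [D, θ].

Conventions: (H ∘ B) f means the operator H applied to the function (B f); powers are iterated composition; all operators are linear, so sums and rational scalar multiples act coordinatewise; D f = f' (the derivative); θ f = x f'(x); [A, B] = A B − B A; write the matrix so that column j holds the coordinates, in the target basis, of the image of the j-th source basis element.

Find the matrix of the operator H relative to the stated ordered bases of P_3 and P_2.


image of 1: 0
image of x: 1
image of x^2: 2x
image of x^3: 3x^2
each image's coordinates form column j of the matrix

the matrix is [[0, 1, 0, 0]; [0, 0, 2, 0]; [0, 0, 0, 3]] (rows listed top to bottom)


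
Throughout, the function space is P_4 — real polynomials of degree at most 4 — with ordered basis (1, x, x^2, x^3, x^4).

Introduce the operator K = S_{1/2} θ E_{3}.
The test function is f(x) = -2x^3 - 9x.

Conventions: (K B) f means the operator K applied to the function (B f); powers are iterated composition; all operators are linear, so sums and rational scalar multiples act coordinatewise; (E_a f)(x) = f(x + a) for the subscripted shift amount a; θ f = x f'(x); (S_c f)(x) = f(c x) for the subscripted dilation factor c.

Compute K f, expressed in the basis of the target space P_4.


E_{3} f = -2x^3 - 18x^2 - 63x - 81
θ E_{3} f = -6x^3 - 36x^2 - 63x
S_{1/2} θ E_{3} f = -(3/4)x^3 - 9x^2 - (63/2)x

g(x) = -(3/4)x^3 - 9x^2 - (63/2)x


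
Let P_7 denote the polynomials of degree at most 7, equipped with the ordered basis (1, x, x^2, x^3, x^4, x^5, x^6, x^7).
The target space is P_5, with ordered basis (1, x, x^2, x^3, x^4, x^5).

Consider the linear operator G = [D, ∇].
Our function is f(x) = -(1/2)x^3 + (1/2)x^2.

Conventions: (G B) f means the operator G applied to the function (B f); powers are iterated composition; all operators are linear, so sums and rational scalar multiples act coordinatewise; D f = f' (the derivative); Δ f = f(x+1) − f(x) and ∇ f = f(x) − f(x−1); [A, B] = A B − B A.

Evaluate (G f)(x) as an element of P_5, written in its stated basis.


∇ f = -(3/2)x^2 + (5/2)x - 1
D ∇ f = -3x + 5/2
D f = -(3/2)x^2 + x
∇ D f = -3x + 5/2
[D, ∇] f = 0

the image equals g(x) = 0


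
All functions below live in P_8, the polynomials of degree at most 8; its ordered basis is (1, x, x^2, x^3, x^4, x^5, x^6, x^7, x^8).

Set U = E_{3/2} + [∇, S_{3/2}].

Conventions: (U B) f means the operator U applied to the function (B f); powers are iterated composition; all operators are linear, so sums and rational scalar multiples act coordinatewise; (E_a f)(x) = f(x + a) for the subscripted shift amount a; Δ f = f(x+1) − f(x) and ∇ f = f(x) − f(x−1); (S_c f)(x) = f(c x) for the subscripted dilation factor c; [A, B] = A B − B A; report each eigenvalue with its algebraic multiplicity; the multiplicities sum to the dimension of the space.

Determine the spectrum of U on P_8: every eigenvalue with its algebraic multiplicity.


image of 1: 1
image of x: x + 2
image of x^2: x^2 + (9/2)x + 1
image of x^3: x^3 + (63/8)x^2 + (9/8)x + 23/4
image of x^4: x^4 + (51/4)x^3 - (27/8)x^2 + (111/4)x + 1
image of x^5: x^5 + (645/32)x^4 - (315/16)x^3 + (1395/16)x^2 - (165/32)x + 227/16
image of x^6: x^6 + (1017/32)x^5 - (3915/64)x^4 + (3645/16)x^3 - (3915/64)x^2 + (3357/32)x + 1
image of x^7: x^7 + (6447/128)x^6 - (19467/128)x^5 + (68985/128)x^4 - (38745/128)x^3 + (60291/128)x^2 - (3759/128)x + 2123/64
image of x^8: x^8 + (2571/32)x^7 - (21483/64)x^6 + (38367/32)x^5 - (138915/128)x^4 + (53487/32)x^3 - (21483/64)x^2 + (10551/32)x + 1
the matrix is upper triangular; its diagonal is (1, 1, 1, 1, 1, 1, 1, 1, 1)
for a triangular matrix the eigenvalues are the diagonal entries, with algebraic multiplicity their repetition count

λ = 1 (multiplicity 9)


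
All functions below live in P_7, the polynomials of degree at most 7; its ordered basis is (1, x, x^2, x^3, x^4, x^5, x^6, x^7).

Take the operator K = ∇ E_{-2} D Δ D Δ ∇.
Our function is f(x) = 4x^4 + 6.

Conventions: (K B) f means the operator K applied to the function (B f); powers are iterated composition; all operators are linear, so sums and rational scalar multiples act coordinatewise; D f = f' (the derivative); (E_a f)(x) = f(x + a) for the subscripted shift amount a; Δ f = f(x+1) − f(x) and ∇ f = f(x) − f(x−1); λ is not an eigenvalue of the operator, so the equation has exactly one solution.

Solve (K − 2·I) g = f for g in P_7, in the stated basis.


write g with unknown coordinates in the stated basis and equate coefficients in (K − 2·I) g = f
solving from the highest basis element down gives g = -2x^4 - 3
check: K g = 0
so K g − 2·g = 4x^4 + 6 = f ✓

the result is g(x) = -2x^4 - 3


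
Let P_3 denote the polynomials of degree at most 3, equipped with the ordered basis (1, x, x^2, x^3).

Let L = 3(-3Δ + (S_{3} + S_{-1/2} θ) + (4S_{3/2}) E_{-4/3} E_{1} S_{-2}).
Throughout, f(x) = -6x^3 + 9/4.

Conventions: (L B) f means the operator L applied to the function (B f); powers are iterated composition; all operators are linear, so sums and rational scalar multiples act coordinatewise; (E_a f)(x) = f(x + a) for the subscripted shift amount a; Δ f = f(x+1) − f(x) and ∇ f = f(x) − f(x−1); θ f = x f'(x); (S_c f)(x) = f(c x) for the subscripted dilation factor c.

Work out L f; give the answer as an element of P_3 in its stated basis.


the image equals g(x) = (5859/4)x^3 - 1134x^2 + 450x + 797/12

Δ f = -18x^2 - 18x - 6
(-3Δ) f = 54x^2 + 54x + 18
S_{3} f = -162x^3 + 9/4
θ f = -18x^3
S_{-1/2} θ f = (9/4)x^3
(S_{3} + S_{-1/2} θ) f = -(639/4)x^3 + 9/4
S_{-2} f = 48x^3 + 9/4
E_{1} S_{-2} f = 48x^3 + 144x^2 + 144x + 201/4
E_{-4/3} E_{1} S_{-2} f = 48x^3 - 48x^2 + 16x + 17/36
S_{3/2} (E_{-4/3} E_{1} S_{-2}) f = 162x^3 - 108x^2 + 24x + 17/36
(4S_{3/2}) (E_{-4/3} E_{1} S_{-2}) f = 648x^3 - 432x^2 + 96x + 17/9
(-3Δ + (S_{3} + S_{-1/2} θ) + (4S_{3/2}) E_{-4/3} E_{1} S_{-2}) f = (1953/4)x^3 - 378x^2 + 150x + 797/36
(3(-3Δ + (S_{3} + S_{-1/2} θ) + (4S_{3/2}) E_{-4/3} E_{1} S_{-2})) f = (5859/4)x^3 - 1134x^2 + 450x + 797/12


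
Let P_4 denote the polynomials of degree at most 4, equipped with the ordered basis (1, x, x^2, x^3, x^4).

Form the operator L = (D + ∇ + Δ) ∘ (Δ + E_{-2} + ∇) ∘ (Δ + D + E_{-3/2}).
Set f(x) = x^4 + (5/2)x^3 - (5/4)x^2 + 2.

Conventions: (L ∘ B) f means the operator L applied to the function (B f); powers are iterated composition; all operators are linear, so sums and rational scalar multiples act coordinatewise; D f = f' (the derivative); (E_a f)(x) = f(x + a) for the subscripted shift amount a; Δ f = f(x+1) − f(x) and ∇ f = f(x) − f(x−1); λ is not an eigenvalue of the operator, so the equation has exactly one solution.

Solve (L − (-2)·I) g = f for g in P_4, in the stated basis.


the result is g(x) = (1/2)x^4 - (7/4)x^3 + (11/4)x^2 - (541/8)x + 5225/32

write g with unknown coordinates in the stated basis and equate coefficients in (L − (-2)·I) g = f
solving from the highest basis element down gives g = (1/2)x^4 - (7/4)x^3 + (11/4)x^2 - (541/8)x + 5225/32
check: L g = 6x^3 - (27/4)x^2 + (541/4)x - 5193/16
so L g − (-2)·g = x^4 + (5/2)x^3 - (5/4)x^2 + 2 = f ✓


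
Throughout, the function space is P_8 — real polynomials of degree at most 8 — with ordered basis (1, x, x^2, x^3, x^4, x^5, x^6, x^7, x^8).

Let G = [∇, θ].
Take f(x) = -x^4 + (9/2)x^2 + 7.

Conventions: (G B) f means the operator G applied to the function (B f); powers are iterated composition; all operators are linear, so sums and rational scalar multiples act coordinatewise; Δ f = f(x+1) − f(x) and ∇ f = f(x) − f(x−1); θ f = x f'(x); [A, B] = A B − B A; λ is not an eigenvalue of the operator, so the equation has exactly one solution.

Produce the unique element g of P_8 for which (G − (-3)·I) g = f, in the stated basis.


the result is g(x) = -(1/3)x^4 + (4/9)x^3 - (5/18)x^2 + (65/27)x + 37/81

write g with unknown coordinates in the stated basis and equate coefficients in (G − (-3)·I) g = f
solving from the highest basis element down gives g = -(1/3)x^4 + (4/9)x^3 - (5/18)x^2 + (65/27)x + 37/81
check: G g = -(4/3)x^3 + (16/3)x^2 - (65/9)x + 152/27
so G g − (-3)·g = -x^4 + (9/2)x^2 + 7 = f ✓


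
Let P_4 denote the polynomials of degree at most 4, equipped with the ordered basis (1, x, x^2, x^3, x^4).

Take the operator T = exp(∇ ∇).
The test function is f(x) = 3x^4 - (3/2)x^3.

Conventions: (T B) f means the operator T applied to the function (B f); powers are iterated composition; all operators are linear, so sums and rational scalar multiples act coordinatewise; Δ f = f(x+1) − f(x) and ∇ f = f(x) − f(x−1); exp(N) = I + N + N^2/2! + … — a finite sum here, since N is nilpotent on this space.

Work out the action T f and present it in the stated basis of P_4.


the result is g(x) = 3x^4 - (3/2)x^3 + 36x^2 - 81x + 87

order-1 term: 36x^2 - 81x + 51
order-2 term: 36
the series for exp(∇ ∇) f terminates at order 2
exp(∇ ∇) f = 3x^4 - (3/2)x^3 + 36x^2 - 81x + 87
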